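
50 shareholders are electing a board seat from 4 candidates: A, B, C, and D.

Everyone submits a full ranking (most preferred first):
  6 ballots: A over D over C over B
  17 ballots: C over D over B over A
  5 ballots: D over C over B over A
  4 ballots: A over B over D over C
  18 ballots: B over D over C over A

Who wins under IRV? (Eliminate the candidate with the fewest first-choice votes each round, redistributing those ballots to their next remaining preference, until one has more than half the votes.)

Round 1: A 10, B 18, C 17, D 5. D eliminated.
Round 2: A 10, B 18, C 22. A eliminated.
Round 3: B 22, C 28. C has a majority (≥26).

C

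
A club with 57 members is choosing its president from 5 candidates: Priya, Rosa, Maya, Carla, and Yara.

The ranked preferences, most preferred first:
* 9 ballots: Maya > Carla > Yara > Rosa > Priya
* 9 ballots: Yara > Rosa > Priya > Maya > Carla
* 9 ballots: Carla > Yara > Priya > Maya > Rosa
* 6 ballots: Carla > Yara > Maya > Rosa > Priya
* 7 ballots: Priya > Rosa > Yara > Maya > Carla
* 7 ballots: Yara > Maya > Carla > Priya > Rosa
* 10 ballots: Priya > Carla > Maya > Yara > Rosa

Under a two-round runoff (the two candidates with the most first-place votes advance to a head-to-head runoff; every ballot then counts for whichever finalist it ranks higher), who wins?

Round 1 first-place votes: Priya 17, Rosa 0, Maya 9, Carla 15, Yara 16. Priya and Yara advance.
Runoff: Priya is ranked above Yara on 17 ballots, Yara above Priya on 40.

Yara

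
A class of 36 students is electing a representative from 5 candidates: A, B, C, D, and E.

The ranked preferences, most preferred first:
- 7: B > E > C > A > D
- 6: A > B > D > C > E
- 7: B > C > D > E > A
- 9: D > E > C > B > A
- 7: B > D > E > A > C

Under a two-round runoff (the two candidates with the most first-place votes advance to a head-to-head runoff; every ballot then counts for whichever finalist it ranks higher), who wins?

B

Round 1 first-place votes: A 6, B 21, C 0, D 9, E 0. B and D advance.
Runoff: B is ranked above D on 27 ballots, D above B on 9.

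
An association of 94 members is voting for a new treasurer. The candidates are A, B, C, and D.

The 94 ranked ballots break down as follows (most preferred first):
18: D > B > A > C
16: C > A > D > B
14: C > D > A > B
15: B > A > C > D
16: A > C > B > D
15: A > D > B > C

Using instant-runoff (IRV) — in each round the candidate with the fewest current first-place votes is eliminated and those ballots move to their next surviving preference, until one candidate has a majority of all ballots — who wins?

A

Round 1: A 31, B 15, C 30, D 18. B eliminated.
Round 2: A 46, C 30, D 18. D eliminated.
Round 3: A 64, C 30. A has a majority (≥48).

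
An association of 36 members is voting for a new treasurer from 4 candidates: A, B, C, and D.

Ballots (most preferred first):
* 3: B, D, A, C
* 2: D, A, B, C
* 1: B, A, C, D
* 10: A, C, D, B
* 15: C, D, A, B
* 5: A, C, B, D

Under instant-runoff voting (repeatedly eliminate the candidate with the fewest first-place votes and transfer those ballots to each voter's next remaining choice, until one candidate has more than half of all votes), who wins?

Round 1: A 15, B 4, C 15, D 2. D eliminated.
Round 2: A 17, B 4, C 15. B eliminated.
Round 3: A 21, C 15. A has a majority (≥19).

A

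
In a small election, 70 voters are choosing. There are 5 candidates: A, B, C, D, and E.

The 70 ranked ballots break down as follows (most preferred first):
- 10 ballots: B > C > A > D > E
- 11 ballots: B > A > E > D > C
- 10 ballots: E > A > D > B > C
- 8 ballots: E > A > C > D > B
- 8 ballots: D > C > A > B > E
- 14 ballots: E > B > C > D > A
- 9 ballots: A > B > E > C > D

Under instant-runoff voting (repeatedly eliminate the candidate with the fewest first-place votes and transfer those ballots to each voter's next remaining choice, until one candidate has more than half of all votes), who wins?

Round 1: A 9, B 21, C 0, D 8, E 32. C eliminated.
Round 2: A 9, B 21, D 8, E 32. D eliminated.
Round 3: A 17, B 21, E 32. A eliminated.
Round 4: B 38, E 32. B has a majority (≥36).

B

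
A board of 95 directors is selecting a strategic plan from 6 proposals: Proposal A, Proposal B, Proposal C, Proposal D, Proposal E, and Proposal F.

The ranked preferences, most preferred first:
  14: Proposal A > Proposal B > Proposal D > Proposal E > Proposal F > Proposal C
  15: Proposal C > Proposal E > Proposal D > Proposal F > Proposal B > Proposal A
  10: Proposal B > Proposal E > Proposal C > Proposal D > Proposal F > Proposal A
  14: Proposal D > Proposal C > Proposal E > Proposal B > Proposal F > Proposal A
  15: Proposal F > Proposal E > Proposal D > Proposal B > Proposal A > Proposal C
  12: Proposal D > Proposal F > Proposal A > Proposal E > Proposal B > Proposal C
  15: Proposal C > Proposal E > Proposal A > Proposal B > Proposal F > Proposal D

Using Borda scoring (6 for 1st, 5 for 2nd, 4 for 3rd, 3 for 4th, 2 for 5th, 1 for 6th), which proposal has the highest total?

Proposal E

Proposal A: 14×6 + 15×1 + 10×1 + 14×1 + 15×2 + 12×4 + 15×4 = 261
Proposal B: 14×5 + 15×2 + 10×6 + 14×3 + 15×3 + 12×2 + 15×3 = 316
Proposal C: 14×1 + 15×6 + 10×4 + 14×5 + 15×1 + 12×1 + 15×6 = 331
Proposal D: 14×4 + 15×4 + 10×3 + 14×6 + 15×4 + 12×6 + 15×1 = 377
Proposal E: 14×3 + 15×5 + 10×5 + 14×4 + 15×5 + 12×3 + 15×5 = 409
Proposal F: 14×2 + 15×3 + 10×2 + 14×2 + 15×6 + 12×5 + 15×2 = 301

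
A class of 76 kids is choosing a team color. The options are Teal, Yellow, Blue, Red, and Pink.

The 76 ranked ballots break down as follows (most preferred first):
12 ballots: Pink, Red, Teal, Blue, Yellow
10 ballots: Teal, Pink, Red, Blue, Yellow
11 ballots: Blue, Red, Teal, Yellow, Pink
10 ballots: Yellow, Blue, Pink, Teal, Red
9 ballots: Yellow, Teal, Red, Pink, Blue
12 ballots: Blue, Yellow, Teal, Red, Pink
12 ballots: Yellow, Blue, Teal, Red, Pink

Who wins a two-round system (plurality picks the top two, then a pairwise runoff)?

Round 1 first-place votes: Teal 10, Yellow 31, Blue 23, Red 0, Pink 12. Yellow and Blue advance.
Runoff: Yellow is ranked above Blue on 31 ballots, Blue above Yellow on 45.

Blue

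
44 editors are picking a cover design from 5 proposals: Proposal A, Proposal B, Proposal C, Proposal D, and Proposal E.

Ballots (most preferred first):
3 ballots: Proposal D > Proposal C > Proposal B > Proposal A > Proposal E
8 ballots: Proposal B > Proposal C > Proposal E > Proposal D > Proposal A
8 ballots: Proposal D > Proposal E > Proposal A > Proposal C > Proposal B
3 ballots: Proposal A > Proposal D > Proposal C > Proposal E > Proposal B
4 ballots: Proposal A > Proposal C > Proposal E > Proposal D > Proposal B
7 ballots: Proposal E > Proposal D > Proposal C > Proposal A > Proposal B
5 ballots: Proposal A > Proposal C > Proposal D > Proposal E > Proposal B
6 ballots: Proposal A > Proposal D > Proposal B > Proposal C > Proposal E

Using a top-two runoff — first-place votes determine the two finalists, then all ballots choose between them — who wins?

Proposal D

Round 1 first-place votes: Proposal A 18, Proposal B 8, Proposal C 0, Proposal D 11, Proposal E 7. Proposal A and Proposal D advance.
Runoff: Proposal A is ranked above Proposal D on 18 ballots, Proposal D above Proposal A on 26.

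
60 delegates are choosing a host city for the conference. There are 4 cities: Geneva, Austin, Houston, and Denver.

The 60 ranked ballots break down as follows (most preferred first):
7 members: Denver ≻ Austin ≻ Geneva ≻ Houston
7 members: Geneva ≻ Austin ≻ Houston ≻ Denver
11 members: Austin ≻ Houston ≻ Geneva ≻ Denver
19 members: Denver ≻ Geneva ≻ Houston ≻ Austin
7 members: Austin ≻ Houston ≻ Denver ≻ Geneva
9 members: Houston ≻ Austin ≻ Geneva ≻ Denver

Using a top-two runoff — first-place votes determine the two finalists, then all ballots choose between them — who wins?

Austin

Round 1 first-place votes: Geneva 7, Austin 18, Houston 9, Denver 26. Denver and Austin advance.
Runoff: Denver is ranked above Austin on 26 ballots, Austin above Denver on 34.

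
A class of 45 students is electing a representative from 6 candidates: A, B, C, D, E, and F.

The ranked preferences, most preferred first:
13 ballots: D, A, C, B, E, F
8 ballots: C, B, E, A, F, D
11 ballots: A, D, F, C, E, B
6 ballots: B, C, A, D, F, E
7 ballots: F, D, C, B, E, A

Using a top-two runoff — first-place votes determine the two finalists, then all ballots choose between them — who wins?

A

Round 1 first-place votes: A 11, B 6, C 8, D 13, E 0, F 7. D and A advance.
Runoff: D is ranked above A on 20 ballots, A above D on 25.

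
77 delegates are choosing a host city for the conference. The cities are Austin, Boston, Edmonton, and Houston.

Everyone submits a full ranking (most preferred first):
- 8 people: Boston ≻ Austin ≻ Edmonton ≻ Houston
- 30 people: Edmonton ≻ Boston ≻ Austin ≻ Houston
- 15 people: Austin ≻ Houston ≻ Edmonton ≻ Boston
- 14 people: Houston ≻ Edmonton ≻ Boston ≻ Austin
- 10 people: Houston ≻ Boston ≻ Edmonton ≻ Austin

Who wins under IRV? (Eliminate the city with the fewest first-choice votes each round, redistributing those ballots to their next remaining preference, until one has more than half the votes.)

Houston

Round 1: Austin 15, Boston 8, Edmonton 30, Houston 24. Boston eliminated.
Round 2: Austin 23, Edmonton 30, Houston 24. Austin eliminated.
Round 3: Edmonton 38, Houston 39. Houston has a majority (≥39).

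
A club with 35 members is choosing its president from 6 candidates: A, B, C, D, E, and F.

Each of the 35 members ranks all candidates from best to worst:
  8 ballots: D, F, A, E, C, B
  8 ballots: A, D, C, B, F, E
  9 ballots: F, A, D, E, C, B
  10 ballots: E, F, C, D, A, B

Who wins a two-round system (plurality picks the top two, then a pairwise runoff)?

F

Round 1 first-place votes: A 8, B 0, C 0, D 8, E 10, F 9. E and F advance.
Runoff: E is ranked above F on 10 ballots, F above E on 25.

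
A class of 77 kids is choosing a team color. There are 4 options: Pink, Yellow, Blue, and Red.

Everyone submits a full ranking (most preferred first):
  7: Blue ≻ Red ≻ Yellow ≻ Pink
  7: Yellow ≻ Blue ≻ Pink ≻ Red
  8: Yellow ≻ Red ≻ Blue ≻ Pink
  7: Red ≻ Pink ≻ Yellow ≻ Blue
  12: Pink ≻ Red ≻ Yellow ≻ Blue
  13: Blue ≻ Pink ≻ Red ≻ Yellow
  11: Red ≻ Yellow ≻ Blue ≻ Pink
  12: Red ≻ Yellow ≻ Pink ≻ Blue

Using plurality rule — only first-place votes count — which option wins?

Red

First-place votes: Pink 12, Yellow 15, Blue 20, Red 30.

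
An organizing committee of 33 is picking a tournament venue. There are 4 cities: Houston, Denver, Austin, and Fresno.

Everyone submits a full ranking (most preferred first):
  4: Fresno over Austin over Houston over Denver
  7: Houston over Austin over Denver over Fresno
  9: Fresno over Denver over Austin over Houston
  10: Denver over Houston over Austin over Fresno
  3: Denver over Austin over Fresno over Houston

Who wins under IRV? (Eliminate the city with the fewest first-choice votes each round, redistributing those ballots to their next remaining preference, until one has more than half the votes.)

Round 1: Houston 7, Denver 13, Austin 0, Fresno 13. Austin eliminated.
Round 2: Houston 7, Denver 13, Fresno 13. Houston eliminated.
Round 3: Denver 20, Fresno 13. Denver has a majority (≥17).

Denver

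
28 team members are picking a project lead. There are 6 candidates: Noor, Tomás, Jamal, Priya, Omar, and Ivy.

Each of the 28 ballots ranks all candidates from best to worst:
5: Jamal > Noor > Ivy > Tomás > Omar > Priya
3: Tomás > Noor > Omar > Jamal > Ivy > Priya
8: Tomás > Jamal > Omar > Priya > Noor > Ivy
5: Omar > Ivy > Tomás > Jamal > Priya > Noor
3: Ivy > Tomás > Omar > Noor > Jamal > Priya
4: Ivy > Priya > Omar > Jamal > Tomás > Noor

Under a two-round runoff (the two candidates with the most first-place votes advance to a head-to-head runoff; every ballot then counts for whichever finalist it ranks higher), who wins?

Round 1 first-place votes: Noor 0, Tomás 11, Jamal 5, Priya 0, Omar 5, Ivy 7. Tomás and Ivy advance.
Runoff: Tomás is ranked above Ivy on 11 ballots, Ivy above Tomás on 17.

Ivy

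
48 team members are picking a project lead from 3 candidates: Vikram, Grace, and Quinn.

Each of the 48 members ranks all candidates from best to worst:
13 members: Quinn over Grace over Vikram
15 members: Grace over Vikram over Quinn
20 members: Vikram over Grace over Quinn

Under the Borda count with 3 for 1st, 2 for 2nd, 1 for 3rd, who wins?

Vikram: 13×1 + 15×2 + 20×3 = 103
Grace: 13×2 + 15×3 + 20×2 = 111
Quinn: 13×3 + 15×1 + 20×1 = 74

Grace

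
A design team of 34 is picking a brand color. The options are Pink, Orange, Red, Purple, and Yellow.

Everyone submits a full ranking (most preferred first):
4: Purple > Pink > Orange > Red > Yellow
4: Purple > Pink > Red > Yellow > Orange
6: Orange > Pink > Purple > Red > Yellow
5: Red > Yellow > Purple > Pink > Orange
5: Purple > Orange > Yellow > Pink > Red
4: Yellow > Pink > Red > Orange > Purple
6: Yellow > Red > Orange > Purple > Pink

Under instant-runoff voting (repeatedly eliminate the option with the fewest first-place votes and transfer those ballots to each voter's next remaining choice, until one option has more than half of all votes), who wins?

Purple

Round 1: Pink 0, Orange 6, Red 5, Purple 13, Yellow 10. Pink eliminated.
Round 2: Orange 6, Red 5, Purple 13, Yellow 10. Red eliminated.
Round 3: Orange 6, Purple 13, Yellow 15. Orange eliminated.
Round 4: Purple 19, Yellow 15. Purple has a majority (≥18).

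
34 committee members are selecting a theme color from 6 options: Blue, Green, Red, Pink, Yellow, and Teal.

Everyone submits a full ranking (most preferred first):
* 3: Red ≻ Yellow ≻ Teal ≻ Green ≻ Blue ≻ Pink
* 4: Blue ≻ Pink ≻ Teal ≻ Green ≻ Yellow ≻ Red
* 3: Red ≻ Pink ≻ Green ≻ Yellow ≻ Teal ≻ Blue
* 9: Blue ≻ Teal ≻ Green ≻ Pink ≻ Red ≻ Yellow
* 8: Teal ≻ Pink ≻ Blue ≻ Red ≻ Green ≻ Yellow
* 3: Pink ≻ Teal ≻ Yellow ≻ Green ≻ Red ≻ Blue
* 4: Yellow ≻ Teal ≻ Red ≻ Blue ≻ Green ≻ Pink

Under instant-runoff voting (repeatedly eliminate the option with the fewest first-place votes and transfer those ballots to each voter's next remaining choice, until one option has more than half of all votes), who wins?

Round 1: Blue 13, Green 0, Red 6, Pink 3, Yellow 4, Teal 8. Green eliminated.
Round 2: Blue 13, Red 6, Pink 3, Yellow 4, Teal 8. Pink eliminated.
Round 3: Blue 13, Red 6, Yellow 4, Teal 11. Yellow eliminated.
Round 4: Blue 13, Red 6, Teal 15. Red eliminated.
Round 5: Blue 13, Teal 21. Teal has a majority (≥18).

Teal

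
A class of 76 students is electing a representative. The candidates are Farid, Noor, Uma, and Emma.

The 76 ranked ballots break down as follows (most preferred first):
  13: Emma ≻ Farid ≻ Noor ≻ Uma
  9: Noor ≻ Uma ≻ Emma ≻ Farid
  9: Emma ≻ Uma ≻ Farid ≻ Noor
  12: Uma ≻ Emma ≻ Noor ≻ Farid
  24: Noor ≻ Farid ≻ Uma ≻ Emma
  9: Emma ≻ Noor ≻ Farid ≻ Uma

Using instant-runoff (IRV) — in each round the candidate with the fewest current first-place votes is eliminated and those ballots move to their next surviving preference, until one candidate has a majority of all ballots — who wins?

Emma

Round 1: Farid 0, Noor 33, Uma 12, Emma 31. Farid eliminated.
Round 2: Noor 33, Uma 12, Emma 31. Uma eliminated.
Round 3: Noor 33, Emma 43. Emma has a majority (≥39).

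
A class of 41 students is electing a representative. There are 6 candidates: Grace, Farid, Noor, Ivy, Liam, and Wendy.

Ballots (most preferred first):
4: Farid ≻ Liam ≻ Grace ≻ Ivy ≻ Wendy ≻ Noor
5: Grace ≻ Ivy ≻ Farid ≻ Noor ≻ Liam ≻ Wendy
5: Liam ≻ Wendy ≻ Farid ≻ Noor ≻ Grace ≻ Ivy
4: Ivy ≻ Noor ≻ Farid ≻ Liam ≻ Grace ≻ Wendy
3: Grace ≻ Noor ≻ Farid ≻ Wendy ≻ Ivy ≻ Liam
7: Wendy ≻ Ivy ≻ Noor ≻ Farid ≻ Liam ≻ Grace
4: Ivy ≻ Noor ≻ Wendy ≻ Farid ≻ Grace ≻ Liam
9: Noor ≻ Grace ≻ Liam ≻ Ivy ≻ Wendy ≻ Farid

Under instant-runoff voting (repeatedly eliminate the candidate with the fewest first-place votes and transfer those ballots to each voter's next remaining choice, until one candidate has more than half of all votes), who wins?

Round 1: Grace 8, Farid 4, Noor 9, Ivy 8, Liam 5, Wendy 7. Farid eliminated.
Round 2: Grace 8, Noor 9, Ivy 8, Liam 9, Wendy 7. Wendy eliminated.
Round 3: Grace 8, Noor 9, Ivy 15, Liam 9. Grace eliminated.
Round 4: Noor 12, Ivy 20, Liam 9. Liam eliminated.
Round 5: Noor 17, Ivy 24. Ivy has a majority (≥21).

Ivy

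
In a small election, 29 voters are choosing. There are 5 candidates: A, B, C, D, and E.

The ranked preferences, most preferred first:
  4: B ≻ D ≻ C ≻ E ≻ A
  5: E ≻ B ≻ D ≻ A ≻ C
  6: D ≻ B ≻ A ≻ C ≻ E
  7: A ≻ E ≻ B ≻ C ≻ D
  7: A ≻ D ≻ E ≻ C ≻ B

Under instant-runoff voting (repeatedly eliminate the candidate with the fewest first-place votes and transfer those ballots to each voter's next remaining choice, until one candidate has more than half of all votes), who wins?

Round 1: A 14, B 4, C 0, D 6, E 5. C eliminated.
Round 2: A 14, B 4, D 6, E 5. B eliminated.
Round 3: A 14, D 10, E 5. E eliminated.
Round 4: A 14, D 15. D has a majority (≥15).

D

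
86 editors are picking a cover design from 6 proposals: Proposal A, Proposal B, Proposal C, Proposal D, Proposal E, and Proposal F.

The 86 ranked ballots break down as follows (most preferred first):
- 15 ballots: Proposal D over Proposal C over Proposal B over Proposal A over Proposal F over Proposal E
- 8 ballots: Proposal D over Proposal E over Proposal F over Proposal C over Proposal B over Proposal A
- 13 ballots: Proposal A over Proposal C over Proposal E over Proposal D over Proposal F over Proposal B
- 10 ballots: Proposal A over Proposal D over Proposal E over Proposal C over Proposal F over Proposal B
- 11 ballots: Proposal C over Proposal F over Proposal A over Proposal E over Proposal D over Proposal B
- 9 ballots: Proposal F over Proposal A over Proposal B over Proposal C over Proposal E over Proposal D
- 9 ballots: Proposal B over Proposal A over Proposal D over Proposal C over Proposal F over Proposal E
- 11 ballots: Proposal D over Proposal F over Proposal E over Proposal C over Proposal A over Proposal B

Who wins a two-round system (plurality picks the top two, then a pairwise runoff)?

Round 1 first-place votes: Proposal A 23, Proposal B 9, Proposal C 11, Proposal D 34, Proposal E 0, Proposal F 9. Proposal D and Proposal A advance.
Runoff: Proposal D is ranked above Proposal A on 34 ballots, Proposal A above Proposal D on 52.

Proposal A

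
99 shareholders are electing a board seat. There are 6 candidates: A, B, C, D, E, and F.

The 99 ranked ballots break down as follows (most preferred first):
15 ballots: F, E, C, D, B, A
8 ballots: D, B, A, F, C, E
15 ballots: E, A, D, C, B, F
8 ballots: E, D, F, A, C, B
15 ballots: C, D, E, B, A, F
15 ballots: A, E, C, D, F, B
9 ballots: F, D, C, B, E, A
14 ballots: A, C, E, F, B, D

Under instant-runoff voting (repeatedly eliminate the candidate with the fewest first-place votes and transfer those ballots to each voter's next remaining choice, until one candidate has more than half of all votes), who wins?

E

Round 1: A 29, B 0, C 15, D 8, E 23, F 24. B eliminated.
Round 2: A 29, C 15, D 8, E 23, F 24. D eliminated.
Round 3: A 37, C 15, E 23, F 24. C eliminated.
Round 4: A 37, E 38, F 24. F eliminated.
Round 5: A 37, E 62. E has a majority (≥50).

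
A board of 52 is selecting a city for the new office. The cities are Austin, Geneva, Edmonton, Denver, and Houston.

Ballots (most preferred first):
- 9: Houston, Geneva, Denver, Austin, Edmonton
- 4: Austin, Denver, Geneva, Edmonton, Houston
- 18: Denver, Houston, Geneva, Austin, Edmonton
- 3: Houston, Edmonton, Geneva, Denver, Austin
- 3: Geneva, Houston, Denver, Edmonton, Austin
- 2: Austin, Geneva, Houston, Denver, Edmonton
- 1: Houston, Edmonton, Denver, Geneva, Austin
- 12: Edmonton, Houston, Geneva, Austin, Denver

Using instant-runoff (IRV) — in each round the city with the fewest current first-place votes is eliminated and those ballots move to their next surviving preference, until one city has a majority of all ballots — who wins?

Round 1: Austin 6, Geneva 3, Edmonton 12, Denver 18, Houston 13. Geneva eliminated.
Round 2: Austin 6, Edmonton 12, Denver 18, Houston 16. Austin eliminated.
Round 3: Edmonton 12, Denver 22, Houston 18. Edmonton eliminated.
Round 4: Denver 22, Houston 30. Houston has a majority (≥27).

Houston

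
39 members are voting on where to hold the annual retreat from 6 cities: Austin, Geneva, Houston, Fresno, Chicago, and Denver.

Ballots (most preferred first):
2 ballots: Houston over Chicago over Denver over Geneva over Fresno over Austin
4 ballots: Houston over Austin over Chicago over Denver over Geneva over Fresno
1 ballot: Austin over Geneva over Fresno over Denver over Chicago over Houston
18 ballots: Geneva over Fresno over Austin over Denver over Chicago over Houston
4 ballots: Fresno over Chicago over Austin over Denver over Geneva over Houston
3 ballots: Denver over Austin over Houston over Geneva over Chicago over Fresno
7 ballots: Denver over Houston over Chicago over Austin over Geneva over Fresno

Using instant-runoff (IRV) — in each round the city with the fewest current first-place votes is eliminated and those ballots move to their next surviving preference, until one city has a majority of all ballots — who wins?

Denver

Round 1: Austin 1, Geneva 18, Houston 6, Fresno 4, Chicago 0, Denver 10. Chicago eliminated.
Round 2: Austin 1, Geneva 18, Houston 6, Fresno 4, Denver 10. Austin eliminated.
Round 3: Geneva 19, Houston 6, Fresno 4, Denver 10. Fresno eliminated.
Round 4: Geneva 19, Houston 6, Denver 14. Houston eliminated.
Round 5: Geneva 19, Denver 20. Denver has a majority (≥20).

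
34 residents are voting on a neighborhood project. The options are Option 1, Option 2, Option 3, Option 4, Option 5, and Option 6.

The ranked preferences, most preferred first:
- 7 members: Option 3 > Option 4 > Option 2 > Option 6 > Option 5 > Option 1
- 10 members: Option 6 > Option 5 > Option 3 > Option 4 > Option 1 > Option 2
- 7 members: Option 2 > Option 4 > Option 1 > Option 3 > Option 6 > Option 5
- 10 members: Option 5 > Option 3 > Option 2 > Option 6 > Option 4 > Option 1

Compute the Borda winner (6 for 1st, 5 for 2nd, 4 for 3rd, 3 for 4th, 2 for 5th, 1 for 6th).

Option 1: 7×1 + 10×2 + 7×4 + 10×1 = 65
Option 2: 7×4 + 10×1 + 7×6 + 10×4 = 120
Option 3: 7×6 + 10×4 + 7×3 + 10×5 = 153
Option 4: 7×5 + 10×3 + 7×5 + 10×2 = 120
Option 5: 7×2 + 10×5 + 7×1 + 10×6 = 131
Option 6: 7×3 + 10×6 + 7×2 + 10×3 = 125

Option 3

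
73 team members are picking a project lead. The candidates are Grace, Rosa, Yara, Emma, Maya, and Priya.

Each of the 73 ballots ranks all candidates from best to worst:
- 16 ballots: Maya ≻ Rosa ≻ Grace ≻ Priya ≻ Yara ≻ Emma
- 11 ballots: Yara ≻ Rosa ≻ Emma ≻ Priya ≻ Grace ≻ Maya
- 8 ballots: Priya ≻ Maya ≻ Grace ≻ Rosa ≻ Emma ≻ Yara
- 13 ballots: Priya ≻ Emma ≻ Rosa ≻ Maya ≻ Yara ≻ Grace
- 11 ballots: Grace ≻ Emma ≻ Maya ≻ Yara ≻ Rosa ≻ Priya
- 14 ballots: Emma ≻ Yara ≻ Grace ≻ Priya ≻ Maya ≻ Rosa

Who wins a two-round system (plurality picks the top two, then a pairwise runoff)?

Priya

Round 1 first-place votes: Grace 11, Rosa 0, Yara 11, Emma 14, Maya 16, Priya 21. Priya and Maya advance.
Runoff: Priya is ranked above Maya on 46 ballots, Maya above Priya on 27.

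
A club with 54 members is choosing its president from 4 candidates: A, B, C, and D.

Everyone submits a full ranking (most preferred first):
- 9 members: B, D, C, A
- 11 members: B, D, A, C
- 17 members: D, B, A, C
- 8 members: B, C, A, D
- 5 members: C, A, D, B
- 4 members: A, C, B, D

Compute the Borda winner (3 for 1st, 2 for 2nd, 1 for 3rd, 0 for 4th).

A: 9×0 + 11×1 + 17×1 + 8×1 + 5×2 + 4×3 = 58
B: 9×3 + 11×3 + 17×2 + 8×3 + 5×0 + 4×1 = 122
C: 9×1 + 11×0 + 17×0 + 8×2 + 5×3 + 4×2 = 48
D: 9×2 + 11×2 + 17×3 + 8×0 + 5×1 + 4×0 = 96

B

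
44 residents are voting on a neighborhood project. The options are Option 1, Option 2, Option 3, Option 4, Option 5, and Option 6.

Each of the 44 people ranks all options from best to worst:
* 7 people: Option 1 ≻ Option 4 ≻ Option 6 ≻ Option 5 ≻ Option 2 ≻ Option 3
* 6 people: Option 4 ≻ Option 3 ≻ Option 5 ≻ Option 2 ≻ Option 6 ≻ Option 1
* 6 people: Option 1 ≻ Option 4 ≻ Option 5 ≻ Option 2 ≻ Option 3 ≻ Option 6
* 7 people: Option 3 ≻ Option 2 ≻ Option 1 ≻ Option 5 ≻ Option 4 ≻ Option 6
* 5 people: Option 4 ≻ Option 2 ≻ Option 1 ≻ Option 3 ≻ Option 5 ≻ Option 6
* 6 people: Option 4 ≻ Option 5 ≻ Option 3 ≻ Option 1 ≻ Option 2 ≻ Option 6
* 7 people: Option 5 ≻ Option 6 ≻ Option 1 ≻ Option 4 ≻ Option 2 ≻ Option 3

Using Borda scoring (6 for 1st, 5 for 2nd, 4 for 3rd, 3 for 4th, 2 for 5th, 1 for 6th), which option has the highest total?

Option 4

Option 1: 7×6 + 6×1 + 6×6 + 7×4 + 5×4 + 6×3 + 7×4 = 178
Option 2: 7×2 + 6×3 + 6×3 + 7×5 + 5×5 + 6×2 + 7×2 = 136
Option 3: 7×1 + 6×5 + 6×2 + 7×6 + 5×3 + 6×4 + 7×1 = 137
Option 4: 7×5 + 6×6 + 6×5 + 7×2 + 5×6 + 6×6 + 7×3 = 202
Option 5: 7×3 + 6×4 + 6×4 + 7×3 + 5×2 + 6×5 + 7×6 = 172
Option 6: 7×4 + 6×2 + 6×1 + 7×1 + 5×1 + 6×1 + 7×5 = 99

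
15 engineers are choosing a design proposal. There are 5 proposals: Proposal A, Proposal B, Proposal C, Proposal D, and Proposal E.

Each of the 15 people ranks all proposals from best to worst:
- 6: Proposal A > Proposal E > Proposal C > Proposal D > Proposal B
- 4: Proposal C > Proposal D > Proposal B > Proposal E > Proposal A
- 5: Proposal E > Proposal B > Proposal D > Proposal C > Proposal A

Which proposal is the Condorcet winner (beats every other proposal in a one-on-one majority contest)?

Proposal E

Proposal E vs Proposal A: 9–6
Proposal E vs Proposal B: 11–4
Proposal E vs Proposal C: 11–4
Proposal E vs Proposal D: 11–4
Proposal E beats every other proposal.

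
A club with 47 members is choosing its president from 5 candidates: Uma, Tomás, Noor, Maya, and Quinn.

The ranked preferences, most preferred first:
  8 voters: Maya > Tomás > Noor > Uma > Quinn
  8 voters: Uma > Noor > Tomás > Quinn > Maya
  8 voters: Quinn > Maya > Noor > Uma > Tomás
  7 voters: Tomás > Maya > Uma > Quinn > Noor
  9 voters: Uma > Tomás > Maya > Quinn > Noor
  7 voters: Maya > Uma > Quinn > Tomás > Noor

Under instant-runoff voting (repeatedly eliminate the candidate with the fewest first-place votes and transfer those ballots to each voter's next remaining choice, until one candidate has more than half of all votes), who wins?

Round 1: Uma 17, Tomás 7, Noor 0, Maya 15, Quinn 8. Noor eliminated.
Round 2: Uma 17, Tomás 7, Maya 15, Quinn 8. Tomás eliminated.
Round 3: Uma 17, Maya 22, Quinn 8. Quinn eliminated.
Round 4: Uma 17, Maya 30. Maya has a majority (≥24).

Maya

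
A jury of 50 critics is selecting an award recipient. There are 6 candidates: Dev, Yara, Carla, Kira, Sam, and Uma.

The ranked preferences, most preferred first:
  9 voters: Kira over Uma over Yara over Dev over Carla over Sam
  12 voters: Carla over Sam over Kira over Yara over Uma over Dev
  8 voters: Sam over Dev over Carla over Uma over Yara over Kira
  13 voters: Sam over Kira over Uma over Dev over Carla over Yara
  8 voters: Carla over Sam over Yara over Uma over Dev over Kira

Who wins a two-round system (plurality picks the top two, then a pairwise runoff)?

Round 1 first-place votes: Dev 0, Yara 0, Carla 20, Kira 9, Sam 21, Uma 0. Sam and Carla advance.
Runoff: Sam is ranked above Carla on 21 ballots, Carla above Sam on 29.

Carla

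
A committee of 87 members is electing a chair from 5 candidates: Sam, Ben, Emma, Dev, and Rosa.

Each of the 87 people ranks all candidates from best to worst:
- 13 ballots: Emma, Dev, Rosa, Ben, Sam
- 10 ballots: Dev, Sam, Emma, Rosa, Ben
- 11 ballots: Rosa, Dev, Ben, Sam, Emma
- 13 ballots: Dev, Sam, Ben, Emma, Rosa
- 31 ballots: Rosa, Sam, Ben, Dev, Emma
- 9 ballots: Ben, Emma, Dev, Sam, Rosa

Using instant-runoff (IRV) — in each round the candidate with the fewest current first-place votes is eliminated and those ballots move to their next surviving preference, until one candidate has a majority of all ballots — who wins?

Round 1: Sam 0, Ben 9, Emma 13, Dev 23, Rosa 42. Sam eliminated.
Round 2: Ben 9, Emma 13, Dev 23, Rosa 42. Ben eliminated.
Round 3: Emma 22, Dev 23, Rosa 42. Emma eliminated.
Round 4: Dev 45, Rosa 42. Dev has a majority (≥44).

Dev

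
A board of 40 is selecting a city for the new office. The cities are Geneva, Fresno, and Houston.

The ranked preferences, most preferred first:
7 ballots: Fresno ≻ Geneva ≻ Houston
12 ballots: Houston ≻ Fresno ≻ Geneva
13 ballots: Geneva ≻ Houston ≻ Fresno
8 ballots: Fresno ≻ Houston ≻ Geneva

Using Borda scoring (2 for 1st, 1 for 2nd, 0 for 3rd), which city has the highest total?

Houston

Geneva: 7×1 + 12×0 + 13×2 + 8×0 = 33
Fresno: 7×2 + 12×1 + 13×0 + 8×2 = 42
Houston: 7×0 + 12×2 + 13×1 + 8×1 = 45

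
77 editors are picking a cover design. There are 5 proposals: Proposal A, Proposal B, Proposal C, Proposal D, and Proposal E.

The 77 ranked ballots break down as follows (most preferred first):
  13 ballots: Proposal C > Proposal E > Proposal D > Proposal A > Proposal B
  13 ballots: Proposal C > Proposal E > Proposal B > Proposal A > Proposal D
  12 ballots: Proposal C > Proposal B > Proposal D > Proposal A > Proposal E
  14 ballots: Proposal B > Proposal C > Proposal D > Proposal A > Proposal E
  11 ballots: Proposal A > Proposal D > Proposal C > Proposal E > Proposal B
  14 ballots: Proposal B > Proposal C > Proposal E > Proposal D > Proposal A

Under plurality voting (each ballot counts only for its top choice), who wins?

First-place votes: Proposal A 11, Proposal B 28, Proposal C 38, Proposal D 0, Proposal E 0.

Proposal C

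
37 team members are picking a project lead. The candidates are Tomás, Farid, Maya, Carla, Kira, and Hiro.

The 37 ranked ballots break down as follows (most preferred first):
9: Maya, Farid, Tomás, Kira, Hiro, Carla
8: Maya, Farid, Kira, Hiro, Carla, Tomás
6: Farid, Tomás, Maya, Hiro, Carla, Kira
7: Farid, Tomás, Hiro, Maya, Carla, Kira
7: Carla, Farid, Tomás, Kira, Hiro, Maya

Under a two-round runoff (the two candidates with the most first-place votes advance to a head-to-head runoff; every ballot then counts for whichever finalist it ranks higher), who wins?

Farid

Round 1 first-place votes: Tomás 0, Farid 13, Maya 17, Carla 7, Kira 0, Hiro 0. Maya and Farid advance.
Runoff: Maya is ranked above Farid on 17 ballots, Farid above Maya on 20.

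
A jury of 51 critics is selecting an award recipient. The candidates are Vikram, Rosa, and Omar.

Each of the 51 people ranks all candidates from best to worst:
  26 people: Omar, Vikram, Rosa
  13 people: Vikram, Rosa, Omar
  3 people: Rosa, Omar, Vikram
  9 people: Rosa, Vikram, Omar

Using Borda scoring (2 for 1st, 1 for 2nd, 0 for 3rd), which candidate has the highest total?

Vikram: 26×1 + 13×2 + 3×0 + 9×1 = 61
Rosa: 26×0 + 13×1 + 3×2 + 9×2 = 37
Omar: 26×2 + 13×0 + 3×1 + 9×0 = 55

Vikram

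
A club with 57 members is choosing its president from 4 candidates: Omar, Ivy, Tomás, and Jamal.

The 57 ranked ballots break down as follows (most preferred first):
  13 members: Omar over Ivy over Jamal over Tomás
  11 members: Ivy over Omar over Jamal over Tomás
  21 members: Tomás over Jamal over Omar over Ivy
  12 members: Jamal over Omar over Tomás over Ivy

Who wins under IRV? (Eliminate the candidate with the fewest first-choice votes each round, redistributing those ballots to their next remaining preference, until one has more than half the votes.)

Omar

Round 1: Omar 13, Ivy 11, Tomás 21, Jamal 12. Ivy eliminated.
Round 2: Omar 24, Tomás 21, Jamal 12. Jamal eliminated.
Round 3: Omar 36, Tomás 21. Omar has a majority (≥29).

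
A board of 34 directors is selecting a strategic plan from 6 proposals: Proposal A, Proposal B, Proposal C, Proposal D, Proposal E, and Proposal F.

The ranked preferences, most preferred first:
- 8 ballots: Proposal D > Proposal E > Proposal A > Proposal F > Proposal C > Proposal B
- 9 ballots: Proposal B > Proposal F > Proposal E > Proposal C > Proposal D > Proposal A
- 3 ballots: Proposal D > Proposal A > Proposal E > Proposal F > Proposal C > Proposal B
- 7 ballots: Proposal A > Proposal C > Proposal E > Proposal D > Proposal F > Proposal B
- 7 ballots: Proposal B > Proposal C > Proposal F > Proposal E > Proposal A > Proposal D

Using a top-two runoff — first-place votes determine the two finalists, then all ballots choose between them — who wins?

Proposal D

Round 1 first-place votes: Proposal A 7, Proposal B 16, Proposal C 0, Proposal D 11, Proposal E 0, Proposal F 0. Proposal B and Proposal D advance.
Runoff: Proposal B is ranked above Proposal D on 16 ballots, Proposal D above Proposal B on 18.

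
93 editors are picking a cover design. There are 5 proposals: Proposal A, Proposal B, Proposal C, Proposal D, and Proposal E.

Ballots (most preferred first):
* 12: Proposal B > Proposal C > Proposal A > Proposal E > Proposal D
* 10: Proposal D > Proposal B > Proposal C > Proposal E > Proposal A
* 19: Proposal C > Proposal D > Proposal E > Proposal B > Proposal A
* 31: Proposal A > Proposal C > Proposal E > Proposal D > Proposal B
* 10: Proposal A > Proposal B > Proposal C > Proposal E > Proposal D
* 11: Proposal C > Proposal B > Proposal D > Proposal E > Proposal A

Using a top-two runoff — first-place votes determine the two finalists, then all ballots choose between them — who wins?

Proposal C

Round 1 first-place votes: Proposal A 41, Proposal B 12, Proposal C 30, Proposal D 10, Proposal E 0. Proposal A and Proposal C advance.
Runoff: Proposal A is ranked above Proposal C on 41 ballots, Proposal C above Proposal A on 52.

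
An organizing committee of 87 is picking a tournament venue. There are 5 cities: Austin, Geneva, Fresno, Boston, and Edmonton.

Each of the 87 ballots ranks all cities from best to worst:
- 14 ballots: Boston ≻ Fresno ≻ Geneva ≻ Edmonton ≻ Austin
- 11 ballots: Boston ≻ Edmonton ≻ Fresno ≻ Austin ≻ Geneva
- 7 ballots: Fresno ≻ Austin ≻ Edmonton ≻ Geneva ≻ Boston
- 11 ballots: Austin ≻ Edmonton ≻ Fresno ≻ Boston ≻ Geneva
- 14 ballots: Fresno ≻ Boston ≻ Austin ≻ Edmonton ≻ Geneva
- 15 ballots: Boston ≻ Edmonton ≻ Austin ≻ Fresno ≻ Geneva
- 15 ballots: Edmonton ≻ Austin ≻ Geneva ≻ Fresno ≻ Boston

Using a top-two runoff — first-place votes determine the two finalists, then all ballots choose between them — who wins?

Fresno

Round 1 first-place votes: Austin 11, Geneva 0, Fresno 21, Boston 40, Edmonton 15. Boston and Fresno advance.
Runoff: Boston is ranked above Fresno on 40 ballots, Fresno above Boston on 47.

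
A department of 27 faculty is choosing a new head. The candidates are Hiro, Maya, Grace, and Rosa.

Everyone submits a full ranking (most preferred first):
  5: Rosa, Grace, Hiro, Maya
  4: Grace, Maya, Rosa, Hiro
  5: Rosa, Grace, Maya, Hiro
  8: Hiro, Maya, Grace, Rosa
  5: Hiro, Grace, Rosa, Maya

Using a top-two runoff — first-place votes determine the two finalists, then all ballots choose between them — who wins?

Round 1 first-place votes: Hiro 13, Maya 0, Grace 4, Rosa 10. Hiro and Rosa advance.
Runoff: Hiro is ranked above Rosa on 13 ballots, Rosa above Hiro on 14.

Rosa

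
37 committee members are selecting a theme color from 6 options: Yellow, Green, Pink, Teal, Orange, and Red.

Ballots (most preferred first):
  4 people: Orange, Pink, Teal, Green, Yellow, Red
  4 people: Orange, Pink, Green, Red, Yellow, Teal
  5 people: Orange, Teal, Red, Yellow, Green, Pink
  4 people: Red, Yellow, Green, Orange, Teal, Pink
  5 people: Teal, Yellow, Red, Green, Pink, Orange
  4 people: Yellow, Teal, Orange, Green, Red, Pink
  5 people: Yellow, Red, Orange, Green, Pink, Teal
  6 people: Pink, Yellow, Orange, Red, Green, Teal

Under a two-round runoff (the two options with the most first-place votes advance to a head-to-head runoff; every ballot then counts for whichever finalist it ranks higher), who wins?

Round 1 first-place votes: Yellow 9, Green 0, Pink 6, Teal 5, Orange 13, Red 4. Orange and Yellow advance.
Runoff: Orange is ranked above Yellow on 13 ballots, Yellow above Orange on 24.

Yellow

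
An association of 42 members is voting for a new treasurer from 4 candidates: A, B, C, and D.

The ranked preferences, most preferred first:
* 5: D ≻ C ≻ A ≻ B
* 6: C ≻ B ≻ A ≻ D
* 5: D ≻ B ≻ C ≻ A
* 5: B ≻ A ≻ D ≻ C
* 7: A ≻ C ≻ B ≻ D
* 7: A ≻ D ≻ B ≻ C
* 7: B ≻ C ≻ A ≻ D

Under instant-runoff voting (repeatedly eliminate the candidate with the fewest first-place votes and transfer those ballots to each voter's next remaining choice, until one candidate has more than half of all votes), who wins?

Round 1: A 14, B 12, C 6, D 10. C eliminated.
Round 2: A 14, B 18, D 10. D eliminated.
Round 3: A 19, B 23. B has a majority (≥22).

B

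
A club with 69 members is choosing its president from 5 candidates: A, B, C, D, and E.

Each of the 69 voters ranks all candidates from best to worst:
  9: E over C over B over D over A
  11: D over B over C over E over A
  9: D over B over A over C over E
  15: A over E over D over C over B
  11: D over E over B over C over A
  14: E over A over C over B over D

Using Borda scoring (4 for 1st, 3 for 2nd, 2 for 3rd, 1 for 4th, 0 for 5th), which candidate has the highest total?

A: 9×0 + 11×0 + 9×2 + 15×4 + 11×0 + 14×3 = 120
B: 9×2 + 11×3 + 9×3 + 15×0 + 11×2 + 14×1 = 114
C: 9×3 + 11×2 + 9×1 + 15×1 + 11×1 + 14×2 = 112
D: 9×1 + 11×4 + 9×4 + 15×2 + 11×4 + 14×0 = 163
E: 9×4 + 11×1 + 9×0 + 15×3 + 11×3 + 14×4 = 181

E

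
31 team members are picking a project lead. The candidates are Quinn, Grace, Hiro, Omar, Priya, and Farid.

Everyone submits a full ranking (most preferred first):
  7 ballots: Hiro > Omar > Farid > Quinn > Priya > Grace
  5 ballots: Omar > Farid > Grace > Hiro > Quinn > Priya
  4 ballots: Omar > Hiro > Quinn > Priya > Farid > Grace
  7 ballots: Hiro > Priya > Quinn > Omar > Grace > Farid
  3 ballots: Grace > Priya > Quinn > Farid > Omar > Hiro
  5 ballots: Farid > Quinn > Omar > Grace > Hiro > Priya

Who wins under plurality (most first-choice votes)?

Hiro

First-place votes: Quinn 0, Grace 3, Hiro 14, Omar 9, Priya 0, Farid 5.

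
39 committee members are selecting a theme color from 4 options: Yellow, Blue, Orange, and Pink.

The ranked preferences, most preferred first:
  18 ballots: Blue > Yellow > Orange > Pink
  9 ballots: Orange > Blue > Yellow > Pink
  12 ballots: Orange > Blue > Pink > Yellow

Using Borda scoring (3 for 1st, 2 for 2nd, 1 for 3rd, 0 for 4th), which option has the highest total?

Blue

Yellow: 18×2 + 9×1 + 12×0 = 45
Blue: 18×3 + 9×2 + 12×2 = 96
Orange: 18×1 + 9×3 + 12×3 = 81
Pink: 18×0 + 9×0 + 12×1 = 12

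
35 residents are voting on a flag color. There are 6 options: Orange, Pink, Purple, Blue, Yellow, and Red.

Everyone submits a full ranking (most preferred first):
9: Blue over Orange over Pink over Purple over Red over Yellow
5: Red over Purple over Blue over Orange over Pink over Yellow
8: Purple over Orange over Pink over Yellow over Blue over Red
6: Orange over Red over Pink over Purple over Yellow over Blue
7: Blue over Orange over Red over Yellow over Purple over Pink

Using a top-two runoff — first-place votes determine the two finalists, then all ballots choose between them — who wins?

Round 1 first-place votes: Orange 6, Pink 0, Purple 8, Blue 16, Yellow 0, Red 5. Blue and Purple advance.
Runoff: Blue is ranked above Purple on 16 ballots, Purple above Blue on 19.

Purple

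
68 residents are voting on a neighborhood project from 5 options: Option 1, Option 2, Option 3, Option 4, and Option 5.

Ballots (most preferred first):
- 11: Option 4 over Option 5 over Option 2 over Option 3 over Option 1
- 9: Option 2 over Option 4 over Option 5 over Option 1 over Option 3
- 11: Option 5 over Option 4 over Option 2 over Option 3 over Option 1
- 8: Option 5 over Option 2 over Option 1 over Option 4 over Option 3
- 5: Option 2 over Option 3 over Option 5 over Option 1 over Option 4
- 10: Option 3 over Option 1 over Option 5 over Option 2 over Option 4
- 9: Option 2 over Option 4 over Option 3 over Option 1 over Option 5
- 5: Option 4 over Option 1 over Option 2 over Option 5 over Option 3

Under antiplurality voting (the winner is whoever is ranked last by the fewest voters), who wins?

Option 2

Last-place votes: Option 1 22, Option 2 0, Option 3 22, Option 4 15, Option 5 9.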